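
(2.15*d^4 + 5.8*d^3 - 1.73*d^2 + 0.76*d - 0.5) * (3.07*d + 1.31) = 6.6005*d^5 + 20.6225*d^4 + 2.2869*d^3 + 0.0668999999999995*d^2 - 0.5394*d - 0.655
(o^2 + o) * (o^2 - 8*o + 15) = o^4 - 7*o^3 + 7*o^2 + 15*o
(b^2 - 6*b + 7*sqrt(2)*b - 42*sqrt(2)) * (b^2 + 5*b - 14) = b^4 - b^3 + 7*sqrt(2)*b^3 - 44*b^2 - 7*sqrt(2)*b^2 - 308*sqrt(2)*b + 84*b + 588*sqrt(2)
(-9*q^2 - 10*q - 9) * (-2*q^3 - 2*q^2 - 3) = 18*q^5 + 38*q^4 + 38*q^3 + 45*q^2 + 30*q + 27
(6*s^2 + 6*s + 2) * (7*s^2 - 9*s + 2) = 42*s^4 - 12*s^3 - 28*s^2 - 6*s + 4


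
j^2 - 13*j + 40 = (j - 8)*(j - 5)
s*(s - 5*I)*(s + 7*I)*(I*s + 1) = I*s^4 - s^3 + 37*I*s^2 + 35*s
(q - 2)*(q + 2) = q^2 - 4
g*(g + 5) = g^2 + 5*g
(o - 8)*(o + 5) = o^2 - 3*o - 40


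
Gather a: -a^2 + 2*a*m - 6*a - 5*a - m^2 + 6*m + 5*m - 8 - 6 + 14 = -a^2 + a*(2*m - 11) - m^2 + 11*m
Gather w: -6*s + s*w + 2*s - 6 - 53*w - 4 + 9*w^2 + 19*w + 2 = -4*s + 9*w^2 + w*(s - 34) - 8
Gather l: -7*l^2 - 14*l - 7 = -7*l^2 - 14*l - 7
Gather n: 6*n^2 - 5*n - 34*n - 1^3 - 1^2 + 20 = 6*n^2 - 39*n + 18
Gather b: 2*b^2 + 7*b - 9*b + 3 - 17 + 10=2*b^2 - 2*b - 4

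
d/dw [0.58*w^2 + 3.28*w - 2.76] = 1.16*w + 3.28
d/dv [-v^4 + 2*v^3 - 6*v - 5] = -4*v^3 + 6*v^2 - 6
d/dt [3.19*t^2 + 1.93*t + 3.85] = 6.38*t + 1.93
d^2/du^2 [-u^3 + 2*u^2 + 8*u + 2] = 4 - 6*u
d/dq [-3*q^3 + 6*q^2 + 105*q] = -9*q^2 + 12*q + 105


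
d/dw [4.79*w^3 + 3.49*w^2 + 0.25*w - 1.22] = 14.37*w^2 + 6.98*w + 0.25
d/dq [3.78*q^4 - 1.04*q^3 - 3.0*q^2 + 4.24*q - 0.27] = 15.12*q^3 - 3.12*q^2 - 6.0*q + 4.24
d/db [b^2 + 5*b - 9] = 2*b + 5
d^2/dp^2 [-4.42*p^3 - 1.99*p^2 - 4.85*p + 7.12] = -26.52*p - 3.98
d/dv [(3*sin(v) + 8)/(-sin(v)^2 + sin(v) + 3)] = (3*sin(v)^2 + 16*sin(v) + 1)*cos(v)/(sin(v) + cos(v)^2 + 2)^2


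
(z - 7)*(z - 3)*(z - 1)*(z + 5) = z^4 - 6*z^3 - 24*z^2 + 134*z - 105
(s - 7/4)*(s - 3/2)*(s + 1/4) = s^3 - 3*s^2 + 29*s/16 + 21/32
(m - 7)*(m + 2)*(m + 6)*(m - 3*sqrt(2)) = m^4 - 3*sqrt(2)*m^3 + m^3 - 44*m^2 - 3*sqrt(2)*m^2 - 84*m + 132*sqrt(2)*m + 252*sqrt(2)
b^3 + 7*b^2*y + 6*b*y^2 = b*(b + y)*(b + 6*y)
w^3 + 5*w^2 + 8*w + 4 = (w + 1)*(w + 2)^2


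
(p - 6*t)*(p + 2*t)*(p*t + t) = p^3*t - 4*p^2*t^2 + p^2*t - 12*p*t^3 - 4*p*t^2 - 12*t^3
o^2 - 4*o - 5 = (o - 5)*(o + 1)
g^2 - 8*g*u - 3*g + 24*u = (g - 3)*(g - 8*u)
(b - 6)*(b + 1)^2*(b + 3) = b^4 - b^3 - 23*b^2 - 39*b - 18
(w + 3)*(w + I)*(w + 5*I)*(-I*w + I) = -I*w^4 + 6*w^3 - 2*I*w^3 + 12*w^2 + 8*I*w^2 - 18*w + 10*I*w - 15*I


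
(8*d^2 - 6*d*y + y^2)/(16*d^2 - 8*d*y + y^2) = (-2*d + y)/(-4*d + y)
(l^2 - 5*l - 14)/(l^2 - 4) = (l - 7)/(l - 2)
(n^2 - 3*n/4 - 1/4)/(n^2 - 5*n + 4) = (n + 1/4)/(n - 4)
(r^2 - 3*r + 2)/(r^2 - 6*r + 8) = (r - 1)/(r - 4)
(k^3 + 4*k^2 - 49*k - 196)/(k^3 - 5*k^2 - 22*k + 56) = (k + 7)/(k - 2)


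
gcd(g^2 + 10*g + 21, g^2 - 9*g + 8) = 1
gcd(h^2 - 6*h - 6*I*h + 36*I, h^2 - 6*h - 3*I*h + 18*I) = h - 6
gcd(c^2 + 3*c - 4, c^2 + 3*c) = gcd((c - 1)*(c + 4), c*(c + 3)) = 1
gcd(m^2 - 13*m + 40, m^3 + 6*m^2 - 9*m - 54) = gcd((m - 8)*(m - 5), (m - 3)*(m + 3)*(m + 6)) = 1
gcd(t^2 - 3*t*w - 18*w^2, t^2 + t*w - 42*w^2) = t - 6*w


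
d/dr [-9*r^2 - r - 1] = -18*r - 1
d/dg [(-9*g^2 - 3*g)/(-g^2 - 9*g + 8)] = 6*(13*g^2 - 24*g - 4)/(g^4 + 18*g^3 + 65*g^2 - 144*g + 64)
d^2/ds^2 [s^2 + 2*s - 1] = 2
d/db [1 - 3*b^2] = -6*b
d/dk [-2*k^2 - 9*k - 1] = -4*k - 9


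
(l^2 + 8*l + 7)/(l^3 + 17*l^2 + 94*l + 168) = (l + 1)/(l^2 + 10*l + 24)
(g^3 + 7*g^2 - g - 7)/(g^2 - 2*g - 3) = (g^2 + 6*g - 7)/(g - 3)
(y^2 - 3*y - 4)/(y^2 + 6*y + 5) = (y - 4)/(y + 5)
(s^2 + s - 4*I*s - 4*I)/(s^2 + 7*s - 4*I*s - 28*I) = (s + 1)/(s + 7)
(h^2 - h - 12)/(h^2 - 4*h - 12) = (-h^2 + h + 12)/(-h^2 + 4*h + 12)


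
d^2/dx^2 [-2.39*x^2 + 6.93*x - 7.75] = -4.78000000000000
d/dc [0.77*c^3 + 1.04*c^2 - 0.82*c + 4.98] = 2.31*c^2 + 2.08*c - 0.82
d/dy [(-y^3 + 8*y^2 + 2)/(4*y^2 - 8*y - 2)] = (-2*y^4 + 8*y^3 - 29*y^2 - 24*y + 8)/(2*(4*y^4 - 16*y^3 + 12*y^2 + 8*y + 1))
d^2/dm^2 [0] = 0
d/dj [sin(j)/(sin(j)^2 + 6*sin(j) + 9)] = (3 - sin(j))*cos(j)/(sin(j) + 3)^3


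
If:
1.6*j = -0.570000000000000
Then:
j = -0.36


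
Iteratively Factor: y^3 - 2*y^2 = (y)*(y^2 - 2*y) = y^2*(y - 2)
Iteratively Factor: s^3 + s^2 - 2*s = (s + 2)*(s^2 - s) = s*(s + 2)*(s - 1)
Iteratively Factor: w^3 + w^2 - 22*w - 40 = (w + 2)*(w^2 - w - 20) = (w - 5)*(w + 2)*(w + 4)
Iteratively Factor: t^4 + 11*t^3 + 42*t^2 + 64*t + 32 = (t + 1)*(t^3 + 10*t^2 + 32*t + 32) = (t + 1)*(t + 4)*(t^2 + 6*t + 8) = (t + 1)*(t + 4)^2*(t + 2)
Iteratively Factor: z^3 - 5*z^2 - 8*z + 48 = (z - 4)*(z^2 - z - 12) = (z - 4)*(z + 3)*(z - 4)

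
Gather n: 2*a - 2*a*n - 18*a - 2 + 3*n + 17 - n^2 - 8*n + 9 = -16*a - n^2 + n*(-2*a - 5) + 24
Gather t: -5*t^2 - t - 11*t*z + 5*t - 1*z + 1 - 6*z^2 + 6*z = -5*t^2 + t*(4 - 11*z) - 6*z^2 + 5*z + 1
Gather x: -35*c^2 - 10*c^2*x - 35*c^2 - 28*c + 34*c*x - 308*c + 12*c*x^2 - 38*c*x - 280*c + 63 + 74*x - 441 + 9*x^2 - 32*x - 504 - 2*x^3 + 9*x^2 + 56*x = -70*c^2 - 616*c - 2*x^3 + x^2*(12*c + 18) + x*(-10*c^2 - 4*c + 98) - 882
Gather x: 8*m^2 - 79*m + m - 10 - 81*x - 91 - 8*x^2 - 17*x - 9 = 8*m^2 - 78*m - 8*x^2 - 98*x - 110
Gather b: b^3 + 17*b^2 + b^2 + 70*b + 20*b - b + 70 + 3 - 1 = b^3 + 18*b^2 + 89*b + 72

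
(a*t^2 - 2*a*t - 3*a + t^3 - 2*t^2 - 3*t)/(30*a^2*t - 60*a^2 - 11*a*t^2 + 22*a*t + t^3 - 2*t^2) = (a*t^2 - 2*a*t - 3*a + t^3 - 2*t^2 - 3*t)/(30*a^2*t - 60*a^2 - 11*a*t^2 + 22*a*t + t^3 - 2*t^2)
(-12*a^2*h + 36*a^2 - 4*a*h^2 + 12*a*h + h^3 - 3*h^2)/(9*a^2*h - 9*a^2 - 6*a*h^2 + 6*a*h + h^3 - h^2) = (-12*a^2*h + 36*a^2 - 4*a*h^2 + 12*a*h + h^3 - 3*h^2)/(9*a^2*h - 9*a^2 - 6*a*h^2 + 6*a*h + h^3 - h^2)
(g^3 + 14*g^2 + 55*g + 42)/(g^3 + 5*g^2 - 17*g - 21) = (g + 6)/(g - 3)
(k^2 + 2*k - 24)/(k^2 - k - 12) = (k + 6)/(k + 3)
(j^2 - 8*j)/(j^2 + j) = (j - 8)/(j + 1)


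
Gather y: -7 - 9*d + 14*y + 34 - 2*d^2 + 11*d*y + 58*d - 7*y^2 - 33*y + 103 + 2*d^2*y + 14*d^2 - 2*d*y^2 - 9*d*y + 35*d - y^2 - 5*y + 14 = 12*d^2 + 84*d + y^2*(-2*d - 8) + y*(2*d^2 + 2*d - 24) + 144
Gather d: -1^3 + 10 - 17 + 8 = 0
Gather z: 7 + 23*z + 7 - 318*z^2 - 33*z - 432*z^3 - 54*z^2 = -432*z^3 - 372*z^2 - 10*z + 14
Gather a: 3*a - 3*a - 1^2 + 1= 0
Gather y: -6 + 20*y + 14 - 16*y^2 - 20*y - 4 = 4 - 16*y^2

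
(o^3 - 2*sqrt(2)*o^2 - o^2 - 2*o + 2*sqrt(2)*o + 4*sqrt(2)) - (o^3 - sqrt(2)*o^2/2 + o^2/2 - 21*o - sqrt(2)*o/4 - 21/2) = -3*sqrt(2)*o^2/2 - 3*o^2/2 + 9*sqrt(2)*o/4 + 19*o + 4*sqrt(2) + 21/2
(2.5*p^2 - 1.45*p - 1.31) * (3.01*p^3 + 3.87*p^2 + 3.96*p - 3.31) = 7.525*p^5 + 5.3105*p^4 + 0.345400000000001*p^3 - 19.0867*p^2 - 0.3881*p + 4.3361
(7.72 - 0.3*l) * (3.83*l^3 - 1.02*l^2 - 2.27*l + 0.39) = -1.149*l^4 + 29.8736*l^3 - 7.1934*l^2 - 17.6414*l + 3.0108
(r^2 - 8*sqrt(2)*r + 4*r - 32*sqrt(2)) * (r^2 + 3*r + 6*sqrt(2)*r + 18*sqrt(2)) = r^4 - 2*sqrt(2)*r^3 + 7*r^3 - 84*r^2 - 14*sqrt(2)*r^2 - 672*r - 24*sqrt(2)*r - 1152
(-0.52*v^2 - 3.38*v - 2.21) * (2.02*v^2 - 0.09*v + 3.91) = -1.0504*v^4 - 6.7808*v^3 - 6.1932*v^2 - 13.0169*v - 8.6411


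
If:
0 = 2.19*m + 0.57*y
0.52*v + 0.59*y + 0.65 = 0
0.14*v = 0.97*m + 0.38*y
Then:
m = 0.16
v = -0.56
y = -0.61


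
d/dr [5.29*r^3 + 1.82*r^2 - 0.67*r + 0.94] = 15.87*r^2 + 3.64*r - 0.67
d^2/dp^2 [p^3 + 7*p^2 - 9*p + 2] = 6*p + 14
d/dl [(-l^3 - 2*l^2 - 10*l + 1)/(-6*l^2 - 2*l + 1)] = (6*l^4 + 4*l^3 - 59*l^2 + 8*l - 8)/(36*l^4 + 24*l^3 - 8*l^2 - 4*l + 1)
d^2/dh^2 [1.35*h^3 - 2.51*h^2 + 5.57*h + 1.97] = 8.1*h - 5.02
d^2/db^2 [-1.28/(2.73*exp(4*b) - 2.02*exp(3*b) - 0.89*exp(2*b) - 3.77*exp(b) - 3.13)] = (1.28*(-21.84*exp(3*b) + 12.12*exp(2*b) + 3.56*exp(b) + 7.54)*(-10.92*exp(3*b) + 6.06*exp(2*b) + 1.78*exp(b) + 3.77)*exp(b) + (55.9104*exp(3*b) - 23.2704*exp(2*b) - 4.5568*exp(b) - 4.8256)*(-2.73*exp(4*b) + 2.02*exp(3*b) + 0.89*exp(2*b) + 3.77*exp(b) + 3.13))*exp(b)/(-2.73*exp(4*b) + 2.02*exp(3*b) + 0.89*exp(2*b) + 3.77*exp(b) + 3.13)^3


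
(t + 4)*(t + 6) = t^2 + 10*t + 24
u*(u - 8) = u^2 - 8*u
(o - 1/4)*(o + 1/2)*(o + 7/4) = o^3 + 2*o^2 + 5*o/16 - 7/32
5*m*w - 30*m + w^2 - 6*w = (5*m + w)*(w - 6)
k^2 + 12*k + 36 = (k + 6)^2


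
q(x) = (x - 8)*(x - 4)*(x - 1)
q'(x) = (x - 8)*(x - 4) + (x - 8)*(x - 1) + (x - 4)*(x - 1) = 3*x^2 - 26*x + 44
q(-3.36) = -364.54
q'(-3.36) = 165.23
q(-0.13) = -37.94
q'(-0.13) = 47.43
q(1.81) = 10.98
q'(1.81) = 6.77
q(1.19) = 3.64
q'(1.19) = 17.31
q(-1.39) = -120.96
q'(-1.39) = 85.94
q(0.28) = -20.68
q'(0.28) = 36.96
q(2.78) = 11.34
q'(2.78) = -5.09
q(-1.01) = -90.73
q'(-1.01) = 73.32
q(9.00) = 40.00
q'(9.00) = 53.00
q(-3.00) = -308.00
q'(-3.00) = 149.00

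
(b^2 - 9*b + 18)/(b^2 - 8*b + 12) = (b - 3)/(b - 2)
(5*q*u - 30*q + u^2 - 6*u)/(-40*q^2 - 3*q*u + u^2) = (6 - u)/(8*q - u)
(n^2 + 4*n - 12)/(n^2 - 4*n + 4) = (n + 6)/(n - 2)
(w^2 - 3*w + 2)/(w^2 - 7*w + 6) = (w - 2)/(w - 6)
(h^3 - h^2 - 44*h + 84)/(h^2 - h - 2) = (h^2 + h - 42)/(h + 1)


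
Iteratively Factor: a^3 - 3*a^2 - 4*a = (a - 4)*(a^2 + a) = (a - 4)*(a + 1)*(a)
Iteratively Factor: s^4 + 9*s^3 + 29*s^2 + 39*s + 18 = (s + 1)*(s^3 + 8*s^2 + 21*s + 18) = (s + 1)*(s + 3)*(s^2 + 5*s + 6) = (s + 1)*(s + 3)^2*(s + 2)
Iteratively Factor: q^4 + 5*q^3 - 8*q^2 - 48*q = (q)*(q^3 + 5*q^2 - 8*q - 48) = q*(q - 3)*(q^2 + 8*q + 16) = q*(q - 3)*(q + 4)*(q + 4)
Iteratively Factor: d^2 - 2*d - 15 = (d - 5)*(d + 3)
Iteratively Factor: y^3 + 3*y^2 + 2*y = (y + 2)*(y^2 + y) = y*(y + 2)*(y + 1)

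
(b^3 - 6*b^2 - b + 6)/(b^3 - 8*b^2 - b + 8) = (b - 6)/(b - 8)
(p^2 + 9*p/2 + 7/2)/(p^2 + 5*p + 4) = (p + 7/2)/(p + 4)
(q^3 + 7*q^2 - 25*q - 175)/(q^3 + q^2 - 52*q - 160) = (q^2 + 2*q - 35)/(q^2 - 4*q - 32)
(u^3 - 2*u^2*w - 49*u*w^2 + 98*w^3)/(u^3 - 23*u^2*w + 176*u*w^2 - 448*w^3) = (u^2 + 5*u*w - 14*w^2)/(u^2 - 16*u*w + 64*w^2)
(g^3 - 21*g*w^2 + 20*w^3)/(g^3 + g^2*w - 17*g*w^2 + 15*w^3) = (-g + 4*w)/(-g + 3*w)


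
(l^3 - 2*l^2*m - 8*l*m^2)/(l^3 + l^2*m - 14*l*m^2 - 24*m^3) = l/(l + 3*m)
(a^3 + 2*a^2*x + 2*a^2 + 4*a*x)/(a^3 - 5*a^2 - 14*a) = (a + 2*x)/(a - 7)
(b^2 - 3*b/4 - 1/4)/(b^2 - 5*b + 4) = (b + 1/4)/(b - 4)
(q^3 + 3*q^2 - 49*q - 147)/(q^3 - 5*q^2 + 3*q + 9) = (q^3 + 3*q^2 - 49*q - 147)/(q^3 - 5*q^2 + 3*q + 9)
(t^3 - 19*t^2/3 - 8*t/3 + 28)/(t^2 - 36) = (3*t^2 - t - 14)/(3*(t + 6))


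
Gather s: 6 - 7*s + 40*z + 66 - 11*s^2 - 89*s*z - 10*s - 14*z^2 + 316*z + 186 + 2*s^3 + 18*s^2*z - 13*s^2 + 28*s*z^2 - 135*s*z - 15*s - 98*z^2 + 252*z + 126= 2*s^3 + s^2*(18*z - 24) + s*(28*z^2 - 224*z - 32) - 112*z^2 + 608*z + 384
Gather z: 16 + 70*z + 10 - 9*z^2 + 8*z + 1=-9*z^2 + 78*z + 27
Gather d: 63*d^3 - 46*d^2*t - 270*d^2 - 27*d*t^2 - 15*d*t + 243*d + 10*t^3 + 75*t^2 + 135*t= 63*d^3 + d^2*(-46*t - 270) + d*(-27*t^2 - 15*t + 243) + 10*t^3 + 75*t^2 + 135*t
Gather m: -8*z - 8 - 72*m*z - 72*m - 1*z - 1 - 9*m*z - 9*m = m*(-81*z - 81) - 9*z - 9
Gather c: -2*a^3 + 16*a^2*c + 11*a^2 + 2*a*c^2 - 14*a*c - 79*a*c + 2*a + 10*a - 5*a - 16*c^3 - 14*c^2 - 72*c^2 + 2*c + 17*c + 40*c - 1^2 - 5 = -2*a^3 + 11*a^2 + 7*a - 16*c^3 + c^2*(2*a - 86) + c*(16*a^2 - 93*a + 59) - 6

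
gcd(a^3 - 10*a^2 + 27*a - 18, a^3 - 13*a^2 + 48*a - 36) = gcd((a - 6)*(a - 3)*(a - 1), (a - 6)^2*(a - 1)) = a^2 - 7*a + 6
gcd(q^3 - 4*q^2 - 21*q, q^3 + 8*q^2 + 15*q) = q^2 + 3*q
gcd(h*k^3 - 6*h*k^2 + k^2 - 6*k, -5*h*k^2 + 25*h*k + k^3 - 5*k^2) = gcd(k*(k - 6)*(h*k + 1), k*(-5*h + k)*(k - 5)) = k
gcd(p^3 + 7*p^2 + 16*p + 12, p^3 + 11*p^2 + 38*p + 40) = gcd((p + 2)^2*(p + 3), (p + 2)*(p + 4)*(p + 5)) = p + 2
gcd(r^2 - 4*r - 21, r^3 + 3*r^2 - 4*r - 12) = r + 3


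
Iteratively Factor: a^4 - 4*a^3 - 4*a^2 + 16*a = (a)*(a^3 - 4*a^2 - 4*a + 16) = a*(a + 2)*(a^2 - 6*a + 8) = a*(a - 2)*(a + 2)*(a - 4)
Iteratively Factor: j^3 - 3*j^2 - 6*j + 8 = (j - 1)*(j^2 - 2*j - 8) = (j - 1)*(j + 2)*(j - 4)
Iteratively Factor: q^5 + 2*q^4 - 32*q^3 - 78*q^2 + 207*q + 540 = (q + 3)*(q^4 - q^3 - 29*q^2 + 9*q + 180) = (q + 3)^2*(q^3 - 4*q^2 - 17*q + 60) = (q - 3)*(q + 3)^2*(q^2 - q - 20) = (q - 3)*(q + 3)^2*(q + 4)*(q - 5)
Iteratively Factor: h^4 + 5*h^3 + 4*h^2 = (h + 1)*(h^3 + 4*h^2) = h*(h + 1)*(h^2 + 4*h) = h^2*(h + 1)*(h + 4)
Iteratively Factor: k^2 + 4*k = (k)*(k + 4)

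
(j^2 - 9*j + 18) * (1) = j^2 - 9*j + 18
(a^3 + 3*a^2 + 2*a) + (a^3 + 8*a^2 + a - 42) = 2*a^3 + 11*a^2 + 3*a - 42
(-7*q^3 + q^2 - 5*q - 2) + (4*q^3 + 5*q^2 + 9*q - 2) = -3*q^3 + 6*q^2 + 4*q - 4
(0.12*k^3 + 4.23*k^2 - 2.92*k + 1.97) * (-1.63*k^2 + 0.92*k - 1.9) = -0.1956*k^5 - 6.7845*k^4 + 8.4232*k^3 - 13.9345*k^2 + 7.3604*k - 3.743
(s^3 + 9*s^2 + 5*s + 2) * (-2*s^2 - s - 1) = -2*s^5 - 19*s^4 - 20*s^3 - 18*s^2 - 7*s - 2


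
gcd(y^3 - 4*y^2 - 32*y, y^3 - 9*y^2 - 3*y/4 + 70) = y - 8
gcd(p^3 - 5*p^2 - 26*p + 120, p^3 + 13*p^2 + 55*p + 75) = p + 5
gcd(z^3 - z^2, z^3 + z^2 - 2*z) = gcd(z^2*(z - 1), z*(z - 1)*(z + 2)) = z^2 - z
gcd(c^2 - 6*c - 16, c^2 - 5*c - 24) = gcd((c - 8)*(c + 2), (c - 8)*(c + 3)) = c - 8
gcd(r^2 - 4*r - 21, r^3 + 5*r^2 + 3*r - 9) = r + 3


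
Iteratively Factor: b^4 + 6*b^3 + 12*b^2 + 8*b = (b)*(b^3 + 6*b^2 + 12*b + 8) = b*(b + 2)*(b^2 + 4*b + 4) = b*(b + 2)^2*(b + 2)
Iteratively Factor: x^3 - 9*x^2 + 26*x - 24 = (x - 2)*(x^2 - 7*x + 12) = (x - 3)*(x - 2)*(x - 4)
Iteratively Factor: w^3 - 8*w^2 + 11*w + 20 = (w - 5)*(w^2 - 3*w - 4) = (w - 5)*(w - 4)*(w + 1)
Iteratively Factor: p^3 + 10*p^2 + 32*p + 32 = (p + 4)*(p^2 + 6*p + 8) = (p + 4)^2*(p + 2)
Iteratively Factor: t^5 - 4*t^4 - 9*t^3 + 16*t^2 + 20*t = (t + 1)*(t^4 - 5*t^3 - 4*t^2 + 20*t) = (t + 1)*(t + 2)*(t^3 - 7*t^2 + 10*t) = (t - 5)*(t + 1)*(t + 2)*(t^2 - 2*t) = t*(t - 5)*(t + 1)*(t + 2)*(t - 2)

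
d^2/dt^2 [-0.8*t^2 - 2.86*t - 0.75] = -1.60000000000000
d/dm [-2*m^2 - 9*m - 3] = -4*m - 9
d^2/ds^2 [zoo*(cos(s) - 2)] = zoo*cos(s)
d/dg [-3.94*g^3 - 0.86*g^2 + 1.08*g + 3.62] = -11.82*g^2 - 1.72*g + 1.08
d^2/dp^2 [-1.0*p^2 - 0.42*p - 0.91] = -2.00000000000000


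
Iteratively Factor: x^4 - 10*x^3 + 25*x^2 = (x - 5)*(x^3 - 5*x^2) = x*(x - 5)*(x^2 - 5*x) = x*(x - 5)^2*(x)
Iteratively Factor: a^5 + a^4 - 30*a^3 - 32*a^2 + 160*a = (a + 4)*(a^4 - 3*a^3 - 18*a^2 + 40*a) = (a - 2)*(a + 4)*(a^3 - a^2 - 20*a) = (a - 2)*(a + 4)^2*(a^2 - 5*a) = (a - 5)*(a - 2)*(a + 4)^2*(a)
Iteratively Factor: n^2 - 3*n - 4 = (n - 4)*(n + 1)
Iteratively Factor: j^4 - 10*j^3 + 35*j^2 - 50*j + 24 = (j - 4)*(j^3 - 6*j^2 + 11*j - 6) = (j - 4)*(j - 1)*(j^2 - 5*j + 6) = (j - 4)*(j - 3)*(j - 1)*(j - 2)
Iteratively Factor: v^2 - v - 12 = (v + 3)*(v - 4)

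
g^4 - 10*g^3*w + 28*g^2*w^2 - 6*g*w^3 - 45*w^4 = (g - 5*w)*(g - 3*w)^2*(g + w)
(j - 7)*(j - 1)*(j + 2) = j^3 - 6*j^2 - 9*j + 14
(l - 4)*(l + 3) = l^2 - l - 12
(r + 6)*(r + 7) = r^2 + 13*r + 42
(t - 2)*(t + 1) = t^2 - t - 2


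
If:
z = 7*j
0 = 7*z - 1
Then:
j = 1/49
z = 1/7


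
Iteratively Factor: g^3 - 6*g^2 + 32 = (g - 4)*(g^2 - 2*g - 8) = (g - 4)*(g + 2)*(g - 4)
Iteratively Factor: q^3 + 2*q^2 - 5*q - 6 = (q - 2)*(q^2 + 4*q + 3) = (q - 2)*(q + 3)*(q + 1)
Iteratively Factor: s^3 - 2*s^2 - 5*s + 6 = (s - 1)*(s^2 - s - 6) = (s - 1)*(s + 2)*(s - 3)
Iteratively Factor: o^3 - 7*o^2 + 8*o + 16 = (o - 4)*(o^2 - 3*o - 4) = (o - 4)^2*(o + 1)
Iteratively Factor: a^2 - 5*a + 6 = (a - 3)*(a - 2)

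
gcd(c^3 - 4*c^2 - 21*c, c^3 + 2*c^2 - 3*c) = c^2 + 3*c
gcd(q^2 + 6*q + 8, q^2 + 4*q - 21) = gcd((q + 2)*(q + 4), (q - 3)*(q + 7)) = 1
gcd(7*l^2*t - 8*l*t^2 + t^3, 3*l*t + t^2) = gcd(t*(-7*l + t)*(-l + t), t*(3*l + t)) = t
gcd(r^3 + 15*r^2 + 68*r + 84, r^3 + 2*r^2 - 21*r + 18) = r + 6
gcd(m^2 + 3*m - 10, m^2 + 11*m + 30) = m + 5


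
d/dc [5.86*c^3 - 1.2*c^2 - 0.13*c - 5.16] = 17.58*c^2 - 2.4*c - 0.13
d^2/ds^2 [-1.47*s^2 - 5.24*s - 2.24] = -2.94000000000000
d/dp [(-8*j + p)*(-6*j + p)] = -14*j + 2*p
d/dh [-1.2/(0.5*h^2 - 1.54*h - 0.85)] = (1.2*h - 1.848)/(-0.5*h^2 + 1.54*h + 0.85)^2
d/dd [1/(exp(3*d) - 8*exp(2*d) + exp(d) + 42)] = (-3*exp(2*d) + 16*exp(d) - 1)*exp(d)/(exp(3*d) - 8*exp(2*d) + exp(d) + 42)^2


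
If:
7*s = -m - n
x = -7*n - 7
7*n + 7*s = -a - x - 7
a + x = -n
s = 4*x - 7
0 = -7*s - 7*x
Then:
No Solution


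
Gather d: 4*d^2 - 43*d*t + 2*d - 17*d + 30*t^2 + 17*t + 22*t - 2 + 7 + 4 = 4*d^2 + d*(-43*t - 15) + 30*t^2 + 39*t + 9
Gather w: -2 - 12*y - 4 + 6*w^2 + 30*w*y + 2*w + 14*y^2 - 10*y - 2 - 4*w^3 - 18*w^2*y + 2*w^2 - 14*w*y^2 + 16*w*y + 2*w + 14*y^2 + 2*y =-4*w^3 + w^2*(8 - 18*y) + w*(-14*y^2 + 46*y + 4) + 28*y^2 - 20*y - 8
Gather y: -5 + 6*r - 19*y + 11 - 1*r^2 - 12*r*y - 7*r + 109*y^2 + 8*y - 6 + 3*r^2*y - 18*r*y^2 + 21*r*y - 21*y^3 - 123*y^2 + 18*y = -r^2 - r - 21*y^3 + y^2*(-18*r - 14) + y*(3*r^2 + 9*r + 7)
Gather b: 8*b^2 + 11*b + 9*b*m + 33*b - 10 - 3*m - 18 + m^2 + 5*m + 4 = 8*b^2 + b*(9*m + 44) + m^2 + 2*m - 24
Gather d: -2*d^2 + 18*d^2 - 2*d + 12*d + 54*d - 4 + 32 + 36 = 16*d^2 + 64*d + 64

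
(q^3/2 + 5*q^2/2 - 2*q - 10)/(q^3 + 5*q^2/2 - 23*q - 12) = (q^3 + 5*q^2 - 4*q - 20)/(2*q^3 + 5*q^2 - 46*q - 24)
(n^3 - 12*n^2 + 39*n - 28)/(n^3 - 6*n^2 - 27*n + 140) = (n - 1)/(n + 5)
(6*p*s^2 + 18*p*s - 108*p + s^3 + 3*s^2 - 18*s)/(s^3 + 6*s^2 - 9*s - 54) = (6*p + s)/(s + 3)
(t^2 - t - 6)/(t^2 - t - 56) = (-t^2 + t + 6)/(-t^2 + t + 56)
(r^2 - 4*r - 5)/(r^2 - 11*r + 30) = (r + 1)/(r - 6)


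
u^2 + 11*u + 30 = (u + 5)*(u + 6)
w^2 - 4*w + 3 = (w - 3)*(w - 1)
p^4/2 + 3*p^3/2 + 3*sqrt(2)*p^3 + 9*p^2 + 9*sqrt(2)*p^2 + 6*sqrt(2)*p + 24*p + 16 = (p/2 + 1)*(p + 1)*(p + 2*sqrt(2))*(p + 4*sqrt(2))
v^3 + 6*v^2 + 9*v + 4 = (v + 1)^2*(v + 4)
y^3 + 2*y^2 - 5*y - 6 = (y - 2)*(y + 1)*(y + 3)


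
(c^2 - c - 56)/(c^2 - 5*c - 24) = (c + 7)/(c + 3)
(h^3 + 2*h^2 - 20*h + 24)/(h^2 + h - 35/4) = 4*(h^3 + 2*h^2 - 20*h + 24)/(4*h^2 + 4*h - 35)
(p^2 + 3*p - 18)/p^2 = 1 + 3/p - 18/p^2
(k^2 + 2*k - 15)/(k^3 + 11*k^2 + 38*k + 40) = (k - 3)/(k^2 + 6*k + 8)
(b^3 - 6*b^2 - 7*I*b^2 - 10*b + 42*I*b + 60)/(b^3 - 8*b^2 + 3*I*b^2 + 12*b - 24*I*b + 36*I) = (b^2 - 7*I*b - 10)/(b^2 + b*(-2 + 3*I) - 6*I)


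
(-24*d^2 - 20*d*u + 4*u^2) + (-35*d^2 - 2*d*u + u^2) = -59*d^2 - 22*d*u + 5*u^2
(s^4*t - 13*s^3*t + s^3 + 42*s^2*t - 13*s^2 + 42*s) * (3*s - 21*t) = 3*s^5*t - 21*s^4*t^2 - 39*s^4*t + 3*s^4 + 273*s^3*t^2 + 105*s^3*t - 39*s^3 - 882*s^2*t^2 + 273*s^2*t + 126*s^2 - 882*s*t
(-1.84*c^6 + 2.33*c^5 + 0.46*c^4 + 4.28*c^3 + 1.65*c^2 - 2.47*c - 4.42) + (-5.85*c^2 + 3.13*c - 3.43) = -1.84*c^6 + 2.33*c^5 + 0.46*c^4 + 4.28*c^3 - 4.2*c^2 + 0.66*c - 7.85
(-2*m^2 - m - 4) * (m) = -2*m^3 - m^2 - 4*m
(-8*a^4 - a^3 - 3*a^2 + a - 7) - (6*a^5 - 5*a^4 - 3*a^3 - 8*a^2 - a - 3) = -6*a^5 - 3*a^4 + 2*a^3 + 5*a^2 + 2*a - 4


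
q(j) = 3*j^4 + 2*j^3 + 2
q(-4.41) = 965.15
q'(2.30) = 177.74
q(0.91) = 5.56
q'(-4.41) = -912.50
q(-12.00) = 58754.00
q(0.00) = 2.00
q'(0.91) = 14.01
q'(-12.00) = -19872.00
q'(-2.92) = -247.61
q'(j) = 12*j^3 + 6*j^2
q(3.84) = 767.54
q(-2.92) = 170.30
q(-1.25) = 5.42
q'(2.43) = 207.62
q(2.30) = 110.29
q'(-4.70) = -1113.34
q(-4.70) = 1258.26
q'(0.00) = 0.00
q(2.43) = 135.30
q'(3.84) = 767.95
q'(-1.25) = -14.06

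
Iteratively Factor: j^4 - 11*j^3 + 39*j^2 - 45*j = (j)*(j^3 - 11*j^2 + 39*j - 45) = j*(j - 5)*(j^2 - 6*j + 9) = j*(j - 5)*(j - 3)*(j - 3)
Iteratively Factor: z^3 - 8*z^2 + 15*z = (z - 5)*(z^2 - 3*z) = z*(z - 5)*(z - 3)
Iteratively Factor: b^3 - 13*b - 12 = (b + 1)*(b^2 - b - 12) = (b + 1)*(b + 3)*(b - 4)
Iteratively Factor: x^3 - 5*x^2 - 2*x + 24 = (x - 4)*(x^2 - x - 6) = (x - 4)*(x + 2)*(x - 3)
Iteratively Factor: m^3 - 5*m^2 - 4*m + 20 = (m + 2)*(m^2 - 7*m + 10) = (m - 5)*(m + 2)*(m - 2)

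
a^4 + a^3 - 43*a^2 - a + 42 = (a - 6)*(a - 1)*(a + 1)*(a + 7)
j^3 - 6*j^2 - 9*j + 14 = (j - 7)*(j - 1)*(j + 2)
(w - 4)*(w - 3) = w^2 - 7*w + 12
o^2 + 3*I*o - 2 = (o + I)*(o + 2*I)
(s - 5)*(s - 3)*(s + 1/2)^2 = s^4 - 7*s^3 + 29*s^2/4 + 13*s + 15/4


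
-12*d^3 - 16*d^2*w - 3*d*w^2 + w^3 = (-6*d + w)*(d + w)*(2*d + w)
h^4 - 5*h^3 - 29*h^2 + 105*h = h*(h - 7)*(h - 3)*(h + 5)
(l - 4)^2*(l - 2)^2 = l^4 - 12*l^3 + 52*l^2 - 96*l + 64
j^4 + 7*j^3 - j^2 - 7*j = j*(j - 1)*(j + 1)*(j + 7)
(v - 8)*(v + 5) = v^2 - 3*v - 40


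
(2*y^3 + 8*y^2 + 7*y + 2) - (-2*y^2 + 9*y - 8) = 2*y^3 + 10*y^2 - 2*y + 10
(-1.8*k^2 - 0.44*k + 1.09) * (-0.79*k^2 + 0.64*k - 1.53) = 1.422*k^4 - 0.8044*k^3 + 1.6113*k^2 + 1.3708*k - 1.6677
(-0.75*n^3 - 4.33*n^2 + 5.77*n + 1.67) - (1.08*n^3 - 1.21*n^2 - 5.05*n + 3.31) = -1.83*n^3 - 3.12*n^2 + 10.82*n - 1.64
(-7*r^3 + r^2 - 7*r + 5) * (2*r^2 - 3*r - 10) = -14*r^5 + 23*r^4 + 53*r^3 + 21*r^2 + 55*r - 50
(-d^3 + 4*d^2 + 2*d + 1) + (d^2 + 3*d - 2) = -d^3 + 5*d^2 + 5*d - 1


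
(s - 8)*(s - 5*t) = s^2 - 5*s*t - 8*s + 40*t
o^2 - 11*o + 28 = (o - 7)*(o - 4)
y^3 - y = y*(y - 1)*(y + 1)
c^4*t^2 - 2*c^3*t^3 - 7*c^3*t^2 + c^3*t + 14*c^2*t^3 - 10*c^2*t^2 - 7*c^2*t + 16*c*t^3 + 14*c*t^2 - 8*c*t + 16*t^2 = (c - 8)*(c - 2*t)*(c*t + 1)*(c*t + t)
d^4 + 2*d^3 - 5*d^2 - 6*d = d*(d - 2)*(d + 1)*(d + 3)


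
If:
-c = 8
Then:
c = -8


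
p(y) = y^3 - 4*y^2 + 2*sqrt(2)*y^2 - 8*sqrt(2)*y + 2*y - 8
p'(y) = 3*y^2 - 8*y + 4*sqrt(2)*y - 8*sqrt(2) + 2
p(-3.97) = -52.06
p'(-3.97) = 47.27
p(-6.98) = -340.14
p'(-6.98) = 153.20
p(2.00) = -23.31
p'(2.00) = -2.00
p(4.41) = 13.91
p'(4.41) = 38.70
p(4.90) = 35.88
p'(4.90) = 51.23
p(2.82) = -21.16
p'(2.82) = 7.94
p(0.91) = -16.69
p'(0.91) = -8.96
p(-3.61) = -36.69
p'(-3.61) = 38.24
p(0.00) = -8.00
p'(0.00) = -9.31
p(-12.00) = -1792.94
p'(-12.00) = 450.80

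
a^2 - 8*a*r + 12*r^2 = (a - 6*r)*(a - 2*r)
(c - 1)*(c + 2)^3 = c^4 + 5*c^3 + 6*c^2 - 4*c - 8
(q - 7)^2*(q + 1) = q^3 - 13*q^2 + 35*q + 49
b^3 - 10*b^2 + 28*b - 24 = (b - 6)*(b - 2)^2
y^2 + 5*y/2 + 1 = (y + 1/2)*(y + 2)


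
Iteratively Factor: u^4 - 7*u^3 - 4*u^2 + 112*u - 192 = (u + 4)*(u^3 - 11*u^2 + 40*u - 48) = (u - 3)*(u + 4)*(u^2 - 8*u + 16) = (u - 4)*(u - 3)*(u + 4)*(u - 4)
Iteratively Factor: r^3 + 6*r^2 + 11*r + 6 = (r + 2)*(r^2 + 4*r + 3) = (r + 2)*(r + 3)*(r + 1)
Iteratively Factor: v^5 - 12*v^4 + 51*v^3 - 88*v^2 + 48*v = (v - 4)*(v^4 - 8*v^3 + 19*v^2 - 12*v) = (v - 4)*(v - 3)*(v^3 - 5*v^2 + 4*v) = v*(v - 4)*(v - 3)*(v^2 - 5*v + 4) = v*(v - 4)^2*(v - 3)*(v - 1)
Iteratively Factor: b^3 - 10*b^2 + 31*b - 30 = (b - 3)*(b^2 - 7*b + 10) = (b - 3)*(b - 2)*(b - 5)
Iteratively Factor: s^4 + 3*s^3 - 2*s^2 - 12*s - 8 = (s - 2)*(s^3 + 5*s^2 + 8*s + 4) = (s - 2)*(s + 1)*(s^2 + 4*s + 4) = (s - 2)*(s + 1)*(s + 2)*(s + 2)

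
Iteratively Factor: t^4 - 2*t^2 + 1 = (t - 1)*(t^3 + t^2 - t - 1) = (t - 1)*(t + 1)*(t^2 - 1) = (t - 1)*(t + 1)^2*(t - 1)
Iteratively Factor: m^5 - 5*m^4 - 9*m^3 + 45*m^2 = (m - 3)*(m^4 - 2*m^3 - 15*m^2) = m*(m - 3)*(m^3 - 2*m^2 - 15*m) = m*(m - 3)*(m + 3)*(m^2 - 5*m) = m*(m - 5)*(m - 3)*(m + 3)*(m)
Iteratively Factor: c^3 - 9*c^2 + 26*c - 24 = (c - 4)*(c^2 - 5*c + 6) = (c - 4)*(c - 2)*(c - 3)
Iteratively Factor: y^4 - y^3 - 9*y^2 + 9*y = (y + 3)*(y^3 - 4*y^2 + 3*y) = (y - 3)*(y + 3)*(y^2 - y) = (y - 3)*(y - 1)*(y + 3)*(y)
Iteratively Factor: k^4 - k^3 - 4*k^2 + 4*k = (k - 2)*(k^3 + k^2 - 2*k) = (k - 2)*(k - 1)*(k^2 + 2*k) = k*(k - 2)*(k - 1)*(k + 2)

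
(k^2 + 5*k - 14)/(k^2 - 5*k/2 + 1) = 2*(k + 7)/(2*k - 1)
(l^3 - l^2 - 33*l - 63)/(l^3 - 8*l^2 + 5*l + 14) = (l^2 + 6*l + 9)/(l^2 - l - 2)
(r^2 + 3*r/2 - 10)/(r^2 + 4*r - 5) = (r^2 + 3*r/2 - 10)/(r^2 + 4*r - 5)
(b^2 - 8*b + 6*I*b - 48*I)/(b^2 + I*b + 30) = (b - 8)/(b - 5*I)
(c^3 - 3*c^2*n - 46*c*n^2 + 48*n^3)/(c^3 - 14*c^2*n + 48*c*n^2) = (c^2 + 5*c*n - 6*n^2)/(c*(c - 6*n))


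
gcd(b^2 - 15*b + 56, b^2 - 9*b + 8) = b - 8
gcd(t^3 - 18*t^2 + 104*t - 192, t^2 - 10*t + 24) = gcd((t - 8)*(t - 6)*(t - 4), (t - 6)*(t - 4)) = t^2 - 10*t + 24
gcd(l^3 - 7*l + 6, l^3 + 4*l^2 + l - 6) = l^2 + 2*l - 3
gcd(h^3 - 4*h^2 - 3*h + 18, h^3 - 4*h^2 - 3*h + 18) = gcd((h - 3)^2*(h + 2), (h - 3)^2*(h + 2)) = h^3 - 4*h^2 - 3*h + 18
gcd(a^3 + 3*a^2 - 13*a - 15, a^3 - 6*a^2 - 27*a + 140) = a + 5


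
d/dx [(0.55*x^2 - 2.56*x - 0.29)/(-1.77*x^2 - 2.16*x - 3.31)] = (-5.7192*x^2 - 4.6676*x + 7.8472)/(3.1329*x^4 + 7.6464*x^3 + 16.383*x^2 + 14.2992*x + 10.9561)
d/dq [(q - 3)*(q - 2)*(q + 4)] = 3*q^2 - 2*q - 14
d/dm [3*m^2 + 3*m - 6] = 6*m + 3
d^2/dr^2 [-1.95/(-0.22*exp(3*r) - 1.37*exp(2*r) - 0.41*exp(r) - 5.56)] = (1.95*(0.66*exp(2*r) + 2.74*exp(r) + 0.41)*(1.32*exp(2*r) + 5.48*exp(r) + 0.82)*exp(r) - (3.861*exp(2*r) + 10.686*exp(r) + 0.7995)*(0.22*exp(3*r) + 1.37*exp(2*r) + 0.41*exp(r) + 5.56))*exp(r)/(0.22*exp(3*r) + 1.37*exp(2*r) + 0.41*exp(r) + 5.56)^3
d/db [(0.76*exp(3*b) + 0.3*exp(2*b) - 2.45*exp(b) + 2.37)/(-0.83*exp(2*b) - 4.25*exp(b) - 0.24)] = (-0.6308*exp(4*b) - 6.46*exp(3*b) - 3.8557*exp(2*b) + 3.7902*exp(b) + 10.6605)*exp(b)/(0.6889*exp(4*b) + 7.055*exp(3*b) + 18.4609*exp(2*b) + 2.04*exp(b) + 0.0576)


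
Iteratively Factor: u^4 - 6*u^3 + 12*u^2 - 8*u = (u)*(u^3 - 6*u^2 + 12*u - 8) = u*(u - 2)*(u^2 - 4*u + 4) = u*(u - 2)^2*(u - 2)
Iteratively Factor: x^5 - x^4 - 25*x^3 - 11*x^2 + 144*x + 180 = (x + 2)*(x^4 - 3*x^3 - 19*x^2 + 27*x + 90) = (x - 3)*(x + 2)*(x^3 - 19*x - 30) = (x - 3)*(x + 2)*(x + 3)*(x^2 - 3*x - 10) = (x - 5)*(x - 3)*(x + 2)*(x + 3)*(x + 2)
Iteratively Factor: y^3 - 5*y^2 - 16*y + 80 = (y - 4)*(y^2 - y - 20) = (y - 5)*(y - 4)*(y + 4)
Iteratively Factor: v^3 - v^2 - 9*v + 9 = (v - 1)*(v^2 - 9) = (v - 3)*(v - 1)*(v + 3)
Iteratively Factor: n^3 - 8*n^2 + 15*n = (n - 3)*(n^2 - 5*n) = (n - 5)*(n - 3)*(n)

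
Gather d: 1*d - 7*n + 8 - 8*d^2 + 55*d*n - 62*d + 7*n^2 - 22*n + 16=-8*d^2 + d*(55*n - 61) + 7*n^2 - 29*n + 24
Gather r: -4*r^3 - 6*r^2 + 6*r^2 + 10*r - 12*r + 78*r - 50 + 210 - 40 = -4*r^3 + 76*r + 120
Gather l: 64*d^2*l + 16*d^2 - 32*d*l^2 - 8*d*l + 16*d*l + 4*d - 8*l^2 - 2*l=16*d^2 + 4*d + l^2*(-32*d - 8) + l*(64*d^2 + 8*d - 2)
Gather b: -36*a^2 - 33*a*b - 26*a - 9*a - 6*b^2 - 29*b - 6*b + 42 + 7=-36*a^2 - 35*a - 6*b^2 + b*(-33*a - 35) + 49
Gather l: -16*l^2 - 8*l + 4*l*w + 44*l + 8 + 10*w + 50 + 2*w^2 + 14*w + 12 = -16*l^2 + l*(4*w + 36) + 2*w^2 + 24*w + 70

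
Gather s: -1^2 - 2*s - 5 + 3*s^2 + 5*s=3*s^2 + 3*s - 6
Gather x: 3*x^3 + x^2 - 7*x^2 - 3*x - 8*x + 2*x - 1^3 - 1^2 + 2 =3*x^3 - 6*x^2 - 9*x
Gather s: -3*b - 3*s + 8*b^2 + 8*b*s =8*b^2 - 3*b + s*(8*b - 3)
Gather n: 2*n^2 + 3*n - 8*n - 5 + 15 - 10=2*n^2 - 5*n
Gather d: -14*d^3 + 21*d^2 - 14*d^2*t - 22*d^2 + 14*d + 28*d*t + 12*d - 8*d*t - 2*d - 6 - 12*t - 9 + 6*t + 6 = -14*d^3 + d^2*(-14*t - 1) + d*(20*t + 24) - 6*t - 9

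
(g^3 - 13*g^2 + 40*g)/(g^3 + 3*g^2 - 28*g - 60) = g*(g - 8)/(g^2 + 8*g + 12)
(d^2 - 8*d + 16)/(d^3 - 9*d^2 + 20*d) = (d - 4)/(d*(d - 5))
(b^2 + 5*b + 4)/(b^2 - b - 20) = (b + 1)/(b - 5)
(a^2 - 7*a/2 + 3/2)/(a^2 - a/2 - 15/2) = (2*a - 1)/(2*a + 5)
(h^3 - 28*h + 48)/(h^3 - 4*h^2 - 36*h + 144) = (h - 2)/(h - 6)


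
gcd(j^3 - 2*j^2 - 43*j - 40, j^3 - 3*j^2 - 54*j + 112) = j - 8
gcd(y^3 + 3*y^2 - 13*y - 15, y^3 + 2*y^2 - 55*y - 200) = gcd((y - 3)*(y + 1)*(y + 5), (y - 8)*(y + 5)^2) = y + 5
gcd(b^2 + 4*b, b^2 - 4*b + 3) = 1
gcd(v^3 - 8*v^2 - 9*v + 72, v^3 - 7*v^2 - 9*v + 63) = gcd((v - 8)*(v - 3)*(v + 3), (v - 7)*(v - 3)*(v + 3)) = v^2 - 9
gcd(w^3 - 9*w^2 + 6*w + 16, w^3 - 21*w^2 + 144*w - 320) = w - 8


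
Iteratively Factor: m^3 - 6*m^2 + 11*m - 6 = (m - 1)*(m^2 - 5*m + 6) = (m - 3)*(m - 1)*(m - 2)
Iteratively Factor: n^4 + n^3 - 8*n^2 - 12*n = (n)*(n^3 + n^2 - 8*n - 12) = n*(n - 3)*(n^2 + 4*n + 4) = n*(n - 3)*(n + 2)*(n + 2)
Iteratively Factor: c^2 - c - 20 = (c - 5)*(c + 4)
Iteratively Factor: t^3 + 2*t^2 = (t)*(t^2 + 2*t) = t*(t + 2)*(t)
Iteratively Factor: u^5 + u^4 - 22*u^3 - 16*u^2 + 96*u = (u - 2)*(u^4 + 3*u^3 - 16*u^2 - 48*u) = (u - 4)*(u - 2)*(u^3 + 7*u^2 + 12*u) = (u - 4)*(u - 2)*(u + 3)*(u^2 + 4*u) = u*(u - 4)*(u - 2)*(u + 3)*(u + 4)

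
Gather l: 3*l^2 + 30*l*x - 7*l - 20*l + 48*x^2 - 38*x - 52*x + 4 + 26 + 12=3*l^2 + l*(30*x - 27) + 48*x^2 - 90*x + 42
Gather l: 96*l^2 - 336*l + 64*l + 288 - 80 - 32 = 96*l^2 - 272*l + 176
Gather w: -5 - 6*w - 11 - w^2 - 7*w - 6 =-w^2 - 13*w - 22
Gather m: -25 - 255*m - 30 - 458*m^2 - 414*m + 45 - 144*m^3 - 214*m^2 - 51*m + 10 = -144*m^3 - 672*m^2 - 720*m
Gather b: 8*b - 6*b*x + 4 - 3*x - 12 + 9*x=b*(8 - 6*x) + 6*x - 8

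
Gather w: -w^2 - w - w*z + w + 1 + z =-w^2 - w*z + z + 1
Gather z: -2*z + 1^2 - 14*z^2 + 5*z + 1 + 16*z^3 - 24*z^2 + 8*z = 16*z^3 - 38*z^2 + 11*z + 2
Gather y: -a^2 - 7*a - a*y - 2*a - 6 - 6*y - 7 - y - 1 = -a^2 - 9*a + y*(-a - 7) - 14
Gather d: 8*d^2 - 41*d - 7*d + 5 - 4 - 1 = 8*d^2 - 48*d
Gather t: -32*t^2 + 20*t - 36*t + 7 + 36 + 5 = -32*t^2 - 16*t + 48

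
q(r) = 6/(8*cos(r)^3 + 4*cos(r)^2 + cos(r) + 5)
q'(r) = 6*(24*sin(r)*cos(r)^2 + 8*sin(r)*cos(r) + sin(r))/(8*cos(r)^3 + 4*cos(r)^2 + cos(r) + 5)^2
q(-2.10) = 1.34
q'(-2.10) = -0.79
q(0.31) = 0.36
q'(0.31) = 0.20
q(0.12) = 0.34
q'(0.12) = 0.07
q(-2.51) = 2.31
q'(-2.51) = -5.36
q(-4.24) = 1.30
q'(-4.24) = 0.58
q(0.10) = 0.34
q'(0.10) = 0.06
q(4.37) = 1.25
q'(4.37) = -0.25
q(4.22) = 1.31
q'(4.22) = -0.65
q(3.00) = 35.69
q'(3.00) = 497.28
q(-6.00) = 0.36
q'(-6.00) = 0.18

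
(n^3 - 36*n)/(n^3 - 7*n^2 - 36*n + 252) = n/(n - 7)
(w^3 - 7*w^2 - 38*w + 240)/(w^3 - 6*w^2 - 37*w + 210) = (w - 8)/(w - 7)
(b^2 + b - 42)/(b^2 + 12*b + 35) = (b - 6)/(b + 5)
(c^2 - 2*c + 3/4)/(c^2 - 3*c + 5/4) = (2*c - 3)/(2*c - 5)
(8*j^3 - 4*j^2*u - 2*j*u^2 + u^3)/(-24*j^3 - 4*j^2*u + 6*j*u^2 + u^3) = (-2*j + u)/(6*j + u)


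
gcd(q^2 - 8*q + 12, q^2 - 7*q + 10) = q - 2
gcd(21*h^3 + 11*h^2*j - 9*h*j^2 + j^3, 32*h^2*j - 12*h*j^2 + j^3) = 1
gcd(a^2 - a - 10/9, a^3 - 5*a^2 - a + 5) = 1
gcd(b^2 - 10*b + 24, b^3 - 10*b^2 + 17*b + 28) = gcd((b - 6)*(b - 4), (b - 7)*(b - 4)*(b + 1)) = b - 4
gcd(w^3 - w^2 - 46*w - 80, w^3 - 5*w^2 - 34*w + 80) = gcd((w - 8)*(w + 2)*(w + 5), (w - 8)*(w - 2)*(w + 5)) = w^2 - 3*w - 40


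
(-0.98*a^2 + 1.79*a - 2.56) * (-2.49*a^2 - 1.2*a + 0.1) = 2.4402*a^4 - 3.2811*a^3 + 4.1284*a^2 + 3.251*a - 0.256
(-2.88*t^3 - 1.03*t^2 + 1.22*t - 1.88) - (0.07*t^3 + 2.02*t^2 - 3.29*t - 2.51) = -2.95*t^3 - 3.05*t^2 + 4.51*t + 0.63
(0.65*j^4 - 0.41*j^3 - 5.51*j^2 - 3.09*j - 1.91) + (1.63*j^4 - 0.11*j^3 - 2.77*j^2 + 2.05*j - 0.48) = 2.28*j^4 - 0.52*j^3 - 8.28*j^2 - 1.04*j - 2.39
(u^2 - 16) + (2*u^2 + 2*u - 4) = 3*u^2 + 2*u - 20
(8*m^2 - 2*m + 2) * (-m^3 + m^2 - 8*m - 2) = -8*m^5 + 10*m^4 - 68*m^3 + 2*m^2 - 12*m - 4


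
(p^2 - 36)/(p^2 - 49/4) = 4*(p^2 - 36)/(4*p^2 - 49)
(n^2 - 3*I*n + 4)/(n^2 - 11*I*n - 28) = (n + I)/(n - 7*I)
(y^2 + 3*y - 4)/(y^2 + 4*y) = (y - 1)/y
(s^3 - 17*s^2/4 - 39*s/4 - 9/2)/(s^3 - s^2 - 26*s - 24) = (s + 3/4)/(s + 4)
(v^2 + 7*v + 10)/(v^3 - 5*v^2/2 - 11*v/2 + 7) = 2*(v + 5)/(2*v^2 - 9*v + 7)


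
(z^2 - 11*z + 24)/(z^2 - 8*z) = (z - 3)/z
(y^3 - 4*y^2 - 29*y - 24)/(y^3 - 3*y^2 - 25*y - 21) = (y - 8)/(y - 7)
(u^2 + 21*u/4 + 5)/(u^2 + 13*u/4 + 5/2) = (u + 4)/(u + 2)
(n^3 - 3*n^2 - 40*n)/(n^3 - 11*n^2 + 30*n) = (n^2 - 3*n - 40)/(n^2 - 11*n + 30)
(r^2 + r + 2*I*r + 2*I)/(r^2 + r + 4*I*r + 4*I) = (r + 2*I)/(r + 4*I)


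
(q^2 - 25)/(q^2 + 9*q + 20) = (q - 5)/(q + 4)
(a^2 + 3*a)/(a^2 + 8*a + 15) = a/(a + 5)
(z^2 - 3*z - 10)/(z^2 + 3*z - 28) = (z^2 - 3*z - 10)/(z^2 + 3*z - 28)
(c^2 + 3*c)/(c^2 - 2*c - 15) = c/(c - 5)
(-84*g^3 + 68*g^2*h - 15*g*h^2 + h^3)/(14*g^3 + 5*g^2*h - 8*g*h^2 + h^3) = (-6*g + h)/(g + h)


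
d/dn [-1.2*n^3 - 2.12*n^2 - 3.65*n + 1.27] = -3.6*n^2 - 4.24*n - 3.65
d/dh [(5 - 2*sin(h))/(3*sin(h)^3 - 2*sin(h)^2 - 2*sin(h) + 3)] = (12*sin(h)^3 - 49*sin(h)^2 + 20*sin(h) + 4)*cos(h)/((sin(h) + 1)^2*(3*sin(h)^2 - 5*sin(h) + 3)^2)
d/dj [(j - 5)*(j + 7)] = 2*j + 2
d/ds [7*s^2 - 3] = 14*s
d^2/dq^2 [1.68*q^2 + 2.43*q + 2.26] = 3.36000000000000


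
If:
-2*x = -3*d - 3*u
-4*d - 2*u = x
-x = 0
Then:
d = 0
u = 0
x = 0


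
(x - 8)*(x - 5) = x^2 - 13*x + 40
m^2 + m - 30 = (m - 5)*(m + 6)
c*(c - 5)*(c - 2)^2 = c^4 - 9*c^3 + 24*c^2 - 20*c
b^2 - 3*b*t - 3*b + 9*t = (b - 3)*(b - 3*t)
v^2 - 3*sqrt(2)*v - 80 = (v - 8*sqrt(2))*(v + 5*sqrt(2))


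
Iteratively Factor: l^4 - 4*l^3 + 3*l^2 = (l)*(l^3 - 4*l^2 + 3*l) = l*(l - 1)*(l^2 - 3*l) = l*(l - 3)*(l - 1)*(l)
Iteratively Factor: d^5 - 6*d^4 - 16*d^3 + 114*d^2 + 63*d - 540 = (d + 3)*(d^4 - 9*d^3 + 11*d^2 + 81*d - 180) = (d - 4)*(d + 3)*(d^3 - 5*d^2 - 9*d + 45) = (d - 4)*(d - 3)*(d + 3)*(d^2 - 2*d - 15) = (d - 4)*(d - 3)*(d + 3)^2*(d - 5)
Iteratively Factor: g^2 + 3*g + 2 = (g + 2)*(g + 1)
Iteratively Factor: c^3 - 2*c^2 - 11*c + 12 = (c - 1)*(c^2 - c - 12) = (c - 1)*(c + 3)*(c - 4)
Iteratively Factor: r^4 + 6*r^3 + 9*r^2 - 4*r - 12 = (r + 3)*(r^3 + 3*r^2 - 4) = (r + 2)*(r + 3)*(r^2 + r - 2) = (r + 2)^2*(r + 3)*(r - 1)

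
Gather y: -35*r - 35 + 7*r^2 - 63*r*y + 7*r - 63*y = 7*r^2 - 28*r + y*(-63*r - 63) - 35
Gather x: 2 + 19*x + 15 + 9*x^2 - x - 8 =9*x^2 + 18*x + 9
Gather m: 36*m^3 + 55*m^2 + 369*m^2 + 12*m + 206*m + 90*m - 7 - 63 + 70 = 36*m^3 + 424*m^2 + 308*m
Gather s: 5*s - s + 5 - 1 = 4*s + 4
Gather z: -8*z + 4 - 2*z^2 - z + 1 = -2*z^2 - 9*z + 5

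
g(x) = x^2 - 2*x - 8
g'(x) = 2*x - 2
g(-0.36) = -7.15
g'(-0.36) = -2.72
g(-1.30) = -3.71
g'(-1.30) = -4.60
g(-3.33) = 9.75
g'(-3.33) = -8.66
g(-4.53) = 21.58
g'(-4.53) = -11.06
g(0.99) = -9.00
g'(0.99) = -0.02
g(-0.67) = -6.21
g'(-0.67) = -3.34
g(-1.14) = -4.42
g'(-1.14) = -4.28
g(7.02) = 27.24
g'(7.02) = 12.04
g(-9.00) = 91.00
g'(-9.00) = -20.00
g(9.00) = 55.00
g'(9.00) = 16.00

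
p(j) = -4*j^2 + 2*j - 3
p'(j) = 2 - 8*j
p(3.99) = -58.70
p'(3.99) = -29.92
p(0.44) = -2.89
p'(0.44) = -1.52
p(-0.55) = -5.31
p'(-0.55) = 6.40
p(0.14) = -2.80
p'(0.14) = 0.88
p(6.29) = -148.68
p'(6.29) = -48.32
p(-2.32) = -29.17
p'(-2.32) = 20.56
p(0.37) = -2.81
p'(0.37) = -0.96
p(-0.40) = -4.44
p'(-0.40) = 5.20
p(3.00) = -33.00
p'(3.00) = -22.00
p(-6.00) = -159.00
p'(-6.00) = 50.00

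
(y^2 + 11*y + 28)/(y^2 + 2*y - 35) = (y + 4)/(y - 5)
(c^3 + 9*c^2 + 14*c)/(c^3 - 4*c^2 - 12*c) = (c + 7)/(c - 6)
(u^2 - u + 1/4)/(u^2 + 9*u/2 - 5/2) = (u - 1/2)/(u + 5)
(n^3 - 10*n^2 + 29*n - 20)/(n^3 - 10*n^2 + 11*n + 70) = (n^2 - 5*n + 4)/(n^2 - 5*n - 14)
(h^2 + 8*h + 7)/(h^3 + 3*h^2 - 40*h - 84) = (h + 1)/(h^2 - 4*h - 12)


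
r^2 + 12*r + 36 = (r + 6)^2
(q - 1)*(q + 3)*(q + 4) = q^3 + 6*q^2 + 5*q - 12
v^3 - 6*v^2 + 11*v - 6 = (v - 3)*(v - 2)*(v - 1)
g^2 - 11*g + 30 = (g - 6)*(g - 5)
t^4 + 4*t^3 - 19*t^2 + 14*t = t*(t - 2)*(t - 1)*(t + 7)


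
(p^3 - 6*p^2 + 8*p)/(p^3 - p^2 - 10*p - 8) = p*(p - 2)/(p^2 + 3*p + 2)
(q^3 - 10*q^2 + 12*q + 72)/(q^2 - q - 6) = (q^2 - 12*q + 36)/(q - 3)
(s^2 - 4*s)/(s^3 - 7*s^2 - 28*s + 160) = s/(s^2 - 3*s - 40)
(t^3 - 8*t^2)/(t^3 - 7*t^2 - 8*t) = t/(t + 1)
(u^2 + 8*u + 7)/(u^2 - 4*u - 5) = (u + 7)/(u - 5)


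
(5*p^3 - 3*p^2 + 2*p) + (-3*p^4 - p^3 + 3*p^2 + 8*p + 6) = -3*p^4 + 4*p^3 + 10*p + 6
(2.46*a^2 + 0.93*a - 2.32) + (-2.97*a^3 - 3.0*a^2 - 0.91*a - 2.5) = -2.97*a^3 - 0.54*a^2 + 0.02*a - 4.82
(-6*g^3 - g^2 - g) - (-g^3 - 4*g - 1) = -5*g^3 - g^2 + 3*g + 1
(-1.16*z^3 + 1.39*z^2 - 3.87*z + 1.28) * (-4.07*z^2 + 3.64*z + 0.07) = 4.7212*z^5 - 9.8797*z^4 + 20.7293*z^3 - 19.1991*z^2 + 4.3883*z + 0.0896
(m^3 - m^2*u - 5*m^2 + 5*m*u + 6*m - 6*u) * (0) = 0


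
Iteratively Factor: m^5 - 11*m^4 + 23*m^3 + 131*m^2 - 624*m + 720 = (m - 3)*(m^4 - 8*m^3 - m^2 + 128*m - 240) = (m - 3)^2*(m^3 - 5*m^2 - 16*m + 80) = (m - 4)*(m - 3)^2*(m^2 - m - 20) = (m - 5)*(m - 4)*(m - 3)^2*(m + 4)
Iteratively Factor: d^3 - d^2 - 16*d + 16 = (d - 1)*(d^2 - 16) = (d - 4)*(d - 1)*(d + 4)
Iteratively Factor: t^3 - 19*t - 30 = (t + 2)*(t^2 - 2*t - 15) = (t + 2)*(t + 3)*(t - 5)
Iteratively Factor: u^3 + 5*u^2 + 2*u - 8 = (u + 2)*(u^2 + 3*u - 4) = (u - 1)*(u + 2)*(u + 4)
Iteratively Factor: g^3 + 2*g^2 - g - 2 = (g + 2)*(g^2 - 1) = (g - 1)*(g + 2)*(g + 1)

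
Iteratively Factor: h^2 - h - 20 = (h - 5)*(h + 4)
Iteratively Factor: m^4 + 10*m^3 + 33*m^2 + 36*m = (m + 3)*(m^3 + 7*m^2 + 12*m) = (m + 3)^2*(m^2 + 4*m) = (m + 3)^2*(m + 4)*(m)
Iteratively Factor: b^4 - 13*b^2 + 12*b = (b + 4)*(b^3 - 4*b^2 + 3*b) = (b - 1)*(b + 4)*(b^2 - 3*b) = b*(b - 1)*(b + 4)*(b - 3)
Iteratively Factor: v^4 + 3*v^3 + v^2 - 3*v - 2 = (v + 1)*(v^3 + 2*v^2 - v - 2) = (v + 1)^2*(v^2 + v - 2) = (v + 1)^2*(v + 2)*(v - 1)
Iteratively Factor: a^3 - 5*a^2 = (a)*(a^2 - 5*a) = a^2*(a - 5)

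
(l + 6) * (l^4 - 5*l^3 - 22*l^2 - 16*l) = l^5 + l^4 - 52*l^3 - 148*l^2 - 96*l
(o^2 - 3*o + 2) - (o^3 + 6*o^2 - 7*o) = -o^3 - 5*o^2 + 4*o + 2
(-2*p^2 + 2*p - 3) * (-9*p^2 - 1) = 18*p^4 - 18*p^3 + 29*p^2 - 2*p + 3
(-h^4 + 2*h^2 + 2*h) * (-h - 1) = h^5 + h^4 - 2*h^3 - 4*h^2 - 2*h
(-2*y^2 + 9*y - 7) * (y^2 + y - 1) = -2*y^4 + 7*y^3 + 4*y^2 - 16*y + 7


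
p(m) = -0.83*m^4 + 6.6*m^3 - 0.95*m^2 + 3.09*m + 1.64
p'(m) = -3.32*m^3 + 19.8*m^2 - 1.9*m + 3.09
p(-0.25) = 0.70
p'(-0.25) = 4.85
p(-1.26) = -19.06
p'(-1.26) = 43.56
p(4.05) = 213.71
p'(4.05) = 99.62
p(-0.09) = 1.35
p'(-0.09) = 3.42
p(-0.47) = -0.75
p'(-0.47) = 8.70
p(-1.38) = -24.79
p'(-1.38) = 52.14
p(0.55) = 4.07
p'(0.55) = 7.48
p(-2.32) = -117.10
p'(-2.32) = 155.53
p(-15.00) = -64552.21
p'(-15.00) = 15691.59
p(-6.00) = -2552.38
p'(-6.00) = 1444.41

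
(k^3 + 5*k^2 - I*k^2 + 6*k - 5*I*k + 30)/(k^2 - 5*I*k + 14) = (k^2 + k*(5 - 3*I) - 15*I)/(k - 7*I)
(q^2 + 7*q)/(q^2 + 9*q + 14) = q/(q + 2)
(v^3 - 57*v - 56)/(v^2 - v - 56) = v + 1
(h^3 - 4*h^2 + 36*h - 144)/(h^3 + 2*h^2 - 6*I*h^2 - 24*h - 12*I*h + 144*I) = (h + 6*I)/(h + 6)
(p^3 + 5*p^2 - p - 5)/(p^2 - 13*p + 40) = (p^3 + 5*p^2 - p - 5)/(p^2 - 13*p + 40)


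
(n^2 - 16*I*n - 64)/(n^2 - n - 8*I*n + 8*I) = (n - 8*I)/(n - 1)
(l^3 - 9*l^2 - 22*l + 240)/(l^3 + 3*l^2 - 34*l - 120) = (l - 8)/(l + 4)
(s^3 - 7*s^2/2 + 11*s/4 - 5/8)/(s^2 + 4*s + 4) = (8*s^3 - 28*s^2 + 22*s - 5)/(8*(s^2 + 4*s + 4))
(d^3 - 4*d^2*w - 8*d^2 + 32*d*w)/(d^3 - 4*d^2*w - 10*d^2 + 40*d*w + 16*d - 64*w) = d/(d - 2)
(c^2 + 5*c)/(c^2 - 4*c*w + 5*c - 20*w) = c/(c - 4*w)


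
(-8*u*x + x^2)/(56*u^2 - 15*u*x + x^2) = x/(-7*u + x)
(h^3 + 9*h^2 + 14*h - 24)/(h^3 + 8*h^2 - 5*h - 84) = (h^2 + 5*h - 6)/(h^2 + 4*h - 21)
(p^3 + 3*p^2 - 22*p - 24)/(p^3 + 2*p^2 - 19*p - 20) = (p + 6)/(p + 5)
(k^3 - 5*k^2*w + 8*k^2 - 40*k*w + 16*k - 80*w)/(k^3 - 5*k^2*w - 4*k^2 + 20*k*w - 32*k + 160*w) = (k + 4)/(k - 8)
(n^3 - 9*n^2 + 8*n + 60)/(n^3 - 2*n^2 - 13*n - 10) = (n - 6)/(n + 1)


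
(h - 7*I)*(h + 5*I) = h^2 - 2*I*h + 35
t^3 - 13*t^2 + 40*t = t*(t - 8)*(t - 5)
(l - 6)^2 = l^2 - 12*l + 36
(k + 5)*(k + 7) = k^2 + 12*k + 35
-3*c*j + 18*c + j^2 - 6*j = (-3*c + j)*(j - 6)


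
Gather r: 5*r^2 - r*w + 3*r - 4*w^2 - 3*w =5*r^2 + r*(3 - w) - 4*w^2 - 3*w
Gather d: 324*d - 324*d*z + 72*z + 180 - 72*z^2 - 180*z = d*(324 - 324*z) - 72*z^2 - 108*z + 180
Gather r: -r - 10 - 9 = -r - 19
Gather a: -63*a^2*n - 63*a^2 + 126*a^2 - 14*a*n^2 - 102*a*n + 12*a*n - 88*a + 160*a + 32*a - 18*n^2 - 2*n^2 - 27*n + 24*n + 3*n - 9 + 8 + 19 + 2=a^2*(63 - 63*n) + a*(-14*n^2 - 90*n + 104) - 20*n^2 + 20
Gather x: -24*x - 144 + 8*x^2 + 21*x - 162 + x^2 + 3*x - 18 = 9*x^2 - 324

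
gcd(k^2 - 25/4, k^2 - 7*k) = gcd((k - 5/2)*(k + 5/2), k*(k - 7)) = 1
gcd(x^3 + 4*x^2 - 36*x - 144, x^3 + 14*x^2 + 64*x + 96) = x^2 + 10*x + 24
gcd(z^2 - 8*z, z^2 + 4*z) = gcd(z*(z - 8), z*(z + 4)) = z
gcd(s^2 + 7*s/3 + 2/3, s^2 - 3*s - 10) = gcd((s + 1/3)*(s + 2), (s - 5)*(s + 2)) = s + 2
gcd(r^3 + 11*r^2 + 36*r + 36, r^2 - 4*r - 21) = r + 3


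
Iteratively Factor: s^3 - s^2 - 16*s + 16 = (s - 4)*(s^2 + 3*s - 4) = (s - 4)*(s - 1)*(s + 4)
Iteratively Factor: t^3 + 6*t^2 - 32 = (t + 4)*(t^2 + 2*t - 8) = (t + 4)^2*(t - 2)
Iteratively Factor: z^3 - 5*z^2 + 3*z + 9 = (z - 3)*(z^2 - 2*z - 3) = (z - 3)^2*(z + 1)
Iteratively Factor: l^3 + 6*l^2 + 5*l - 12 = (l + 4)*(l^2 + 2*l - 3) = (l + 3)*(l + 4)*(l - 1)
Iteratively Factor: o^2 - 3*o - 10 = (o - 5)*(o + 2)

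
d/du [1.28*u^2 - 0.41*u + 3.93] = 2.56*u - 0.41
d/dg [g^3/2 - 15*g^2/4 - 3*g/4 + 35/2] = 3*g^2/2 - 15*g/2 - 3/4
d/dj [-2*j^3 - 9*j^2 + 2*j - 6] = -6*j^2 - 18*j + 2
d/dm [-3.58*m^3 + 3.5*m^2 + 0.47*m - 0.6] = -10.74*m^2 + 7.0*m + 0.47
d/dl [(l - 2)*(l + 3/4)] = 2*l - 5/4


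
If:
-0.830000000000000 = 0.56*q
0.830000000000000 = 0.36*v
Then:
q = -1.48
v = 2.31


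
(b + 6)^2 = b^2 + 12*b + 36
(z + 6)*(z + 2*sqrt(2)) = z^2 + 2*sqrt(2)*z + 6*z + 12*sqrt(2)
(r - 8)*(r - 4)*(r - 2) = r^3 - 14*r^2 + 56*r - 64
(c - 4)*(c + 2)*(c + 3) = c^3 + c^2 - 14*c - 24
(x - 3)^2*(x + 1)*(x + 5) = x^4 - 22*x^2 + 24*x + 45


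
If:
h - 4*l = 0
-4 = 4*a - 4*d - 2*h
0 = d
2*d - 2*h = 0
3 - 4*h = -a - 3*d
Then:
No Solution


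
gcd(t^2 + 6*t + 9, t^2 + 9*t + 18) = t + 3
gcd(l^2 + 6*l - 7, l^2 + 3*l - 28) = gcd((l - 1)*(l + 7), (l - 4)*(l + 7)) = l + 7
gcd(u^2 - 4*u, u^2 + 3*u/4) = u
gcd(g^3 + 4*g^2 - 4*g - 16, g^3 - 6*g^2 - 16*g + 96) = g + 4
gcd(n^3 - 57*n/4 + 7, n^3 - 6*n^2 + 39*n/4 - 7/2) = n^2 - 4*n + 7/4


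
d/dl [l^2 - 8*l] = 2*l - 8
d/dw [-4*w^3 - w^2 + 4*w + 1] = -12*w^2 - 2*w + 4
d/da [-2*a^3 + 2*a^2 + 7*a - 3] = -6*a^2 + 4*a + 7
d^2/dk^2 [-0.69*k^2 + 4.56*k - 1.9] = -1.38000000000000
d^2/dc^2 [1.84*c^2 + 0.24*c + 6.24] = 3.68000000000000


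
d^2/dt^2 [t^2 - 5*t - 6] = 2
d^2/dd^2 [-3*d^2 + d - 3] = -6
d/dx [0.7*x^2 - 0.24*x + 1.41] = 1.4*x - 0.24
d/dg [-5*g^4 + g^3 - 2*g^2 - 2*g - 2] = -20*g^3 + 3*g^2 - 4*g - 2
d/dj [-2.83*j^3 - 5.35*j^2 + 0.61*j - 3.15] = -8.49*j^2 - 10.7*j + 0.61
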